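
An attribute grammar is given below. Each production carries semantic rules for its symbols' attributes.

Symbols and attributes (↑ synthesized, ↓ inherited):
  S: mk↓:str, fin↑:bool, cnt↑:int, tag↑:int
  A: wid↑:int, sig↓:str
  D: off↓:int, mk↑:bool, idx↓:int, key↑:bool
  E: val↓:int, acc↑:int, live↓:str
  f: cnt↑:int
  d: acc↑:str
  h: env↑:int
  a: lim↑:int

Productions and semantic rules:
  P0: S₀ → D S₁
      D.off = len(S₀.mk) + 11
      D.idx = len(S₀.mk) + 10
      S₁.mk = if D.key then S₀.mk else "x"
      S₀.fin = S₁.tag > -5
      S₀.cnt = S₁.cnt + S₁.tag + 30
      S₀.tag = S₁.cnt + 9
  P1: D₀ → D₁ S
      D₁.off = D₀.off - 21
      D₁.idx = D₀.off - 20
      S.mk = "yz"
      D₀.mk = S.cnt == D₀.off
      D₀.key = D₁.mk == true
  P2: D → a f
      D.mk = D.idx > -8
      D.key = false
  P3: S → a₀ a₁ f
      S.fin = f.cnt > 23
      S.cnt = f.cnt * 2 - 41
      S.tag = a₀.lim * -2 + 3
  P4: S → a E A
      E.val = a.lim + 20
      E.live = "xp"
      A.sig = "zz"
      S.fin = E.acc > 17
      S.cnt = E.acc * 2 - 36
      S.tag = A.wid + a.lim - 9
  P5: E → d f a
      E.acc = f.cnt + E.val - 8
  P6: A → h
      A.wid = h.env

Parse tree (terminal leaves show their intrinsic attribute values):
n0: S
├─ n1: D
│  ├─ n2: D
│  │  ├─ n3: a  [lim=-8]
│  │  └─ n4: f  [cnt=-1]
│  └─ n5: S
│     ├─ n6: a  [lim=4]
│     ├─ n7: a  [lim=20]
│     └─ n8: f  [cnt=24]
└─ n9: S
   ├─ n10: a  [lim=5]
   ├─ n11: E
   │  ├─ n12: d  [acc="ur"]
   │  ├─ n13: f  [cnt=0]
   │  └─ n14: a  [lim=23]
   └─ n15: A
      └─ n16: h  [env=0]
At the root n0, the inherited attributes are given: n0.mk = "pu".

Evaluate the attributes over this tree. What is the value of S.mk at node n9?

1. n0.mk = "pu"  [given at root]
2. n1.off = 13  [len(S₀.mk) + 11]
3. n1.idx = 12  [len(S₀.mk) + 10]
4. n2.off = -8  [D₀.off - 21]
5. n2.idx = -7  [D₀.off - 20]
6. n3.lim = -8  [terminal]
7. n4.cnt = -1  [terminal]
8. n2.mk = true  [D.idx > -8]
9. n2.key = false  [false]
10. n5.mk = "yz"  ["yz"]
11. n6.lim = 4  [terminal]
12. n7.lim = 20  [terminal]
13. n8.cnt = 24  [terminal]
14. n5.fin = true  [f.cnt > 23]
15. n5.cnt = 7  [f.cnt * 2 - 41]
16. n5.tag = -5  [a₀.lim * -2 + 3]
17. n1.mk = false  [S.cnt == D₀.off]
18. n1.key = true  [D₁.mk == true]
19. n9.mk = "pu"  [if D.key then S₀.mk else "x"]
20. n10.lim = 5  [terminal]
21. n11.val = 25  [a.lim + 20]
22. n11.live = "xp"  ["xp"]
23. n12.acc = "ur"  [terminal]
24. n13.cnt = 0  [terminal]
25. n14.lim = 23  [terminal]
26. n11.acc = 17  [f.cnt + E.val - 8]
27. n15.sig = "zz"  ["zz"]
28. n16.env = 0  [terminal]
29. n15.wid = 0  [h.env]
30. n9.fin = false  [E.acc > 17]
31. n9.cnt = -2  [E.acc * 2 - 36]
32. n9.tag = -4  [A.wid + a.lim - 9]
33. n0.fin = true  [S₁.tag > -5]
34. n0.cnt = 24  [S₁.cnt + S₁.tag + 30]
35. n0.tag = 7  [S₁.cnt + 9]

"pu"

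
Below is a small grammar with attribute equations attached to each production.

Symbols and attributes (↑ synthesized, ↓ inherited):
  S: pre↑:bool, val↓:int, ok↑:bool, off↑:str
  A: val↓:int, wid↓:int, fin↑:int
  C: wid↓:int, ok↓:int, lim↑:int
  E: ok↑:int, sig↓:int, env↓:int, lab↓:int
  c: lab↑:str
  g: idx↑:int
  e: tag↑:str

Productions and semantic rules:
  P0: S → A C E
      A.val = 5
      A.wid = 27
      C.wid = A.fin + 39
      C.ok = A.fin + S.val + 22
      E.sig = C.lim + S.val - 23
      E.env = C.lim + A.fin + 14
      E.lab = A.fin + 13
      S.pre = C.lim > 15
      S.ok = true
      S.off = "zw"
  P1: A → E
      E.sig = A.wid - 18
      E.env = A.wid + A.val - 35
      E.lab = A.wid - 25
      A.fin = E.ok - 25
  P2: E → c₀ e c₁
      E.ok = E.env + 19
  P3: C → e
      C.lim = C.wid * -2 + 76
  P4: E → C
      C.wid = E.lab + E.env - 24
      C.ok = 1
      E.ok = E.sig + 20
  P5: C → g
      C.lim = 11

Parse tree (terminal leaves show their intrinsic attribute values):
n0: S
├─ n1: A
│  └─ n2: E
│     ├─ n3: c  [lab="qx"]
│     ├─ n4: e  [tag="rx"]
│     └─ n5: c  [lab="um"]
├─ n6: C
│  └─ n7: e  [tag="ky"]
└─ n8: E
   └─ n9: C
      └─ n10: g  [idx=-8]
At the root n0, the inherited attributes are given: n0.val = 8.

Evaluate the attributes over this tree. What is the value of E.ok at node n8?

1. n0.val = 8  [given at root]
2. n1.val = 5  [5]
3. n1.wid = 27  [27]
4. n2.sig = 9  [A.wid - 18]
5. n2.env = -3  [A.wid + A.val - 35]
6. n2.lab = 2  [A.wid - 25]
7. n3.lab = "qx"  [terminal]
8. n4.tag = "rx"  [terminal]
9. n5.lab = "um"  [terminal]
10. n2.ok = 16  [E.env + 19]
11. n1.fin = -9  [E.ok - 25]
12. n6.wid = 30  [A.fin + 39]
13. n6.ok = 21  [A.fin + S.val + 22]
14. n7.tag = "ky"  [terminal]
15. n6.lim = 16  [C.wid * -2 + 76]
16. n8.sig = 1  [C.lim + S.val - 23]
17. n8.env = 21  [C.lim + A.fin + 14]
18. n8.lab = 4  [A.fin + 13]
19. n9.wid = 1  [E.lab + E.env - 24]
20. n9.ok = 1  [1]
21. n10.idx = -8  [terminal]
22. n9.lim = 11  [11]
23. n8.ok = 21  [E.sig + 20]
24. n0.pre = true  [C.lim > 15]
25. n0.ok = true  [true]
26. n0.off = "zw"  ["zw"]

21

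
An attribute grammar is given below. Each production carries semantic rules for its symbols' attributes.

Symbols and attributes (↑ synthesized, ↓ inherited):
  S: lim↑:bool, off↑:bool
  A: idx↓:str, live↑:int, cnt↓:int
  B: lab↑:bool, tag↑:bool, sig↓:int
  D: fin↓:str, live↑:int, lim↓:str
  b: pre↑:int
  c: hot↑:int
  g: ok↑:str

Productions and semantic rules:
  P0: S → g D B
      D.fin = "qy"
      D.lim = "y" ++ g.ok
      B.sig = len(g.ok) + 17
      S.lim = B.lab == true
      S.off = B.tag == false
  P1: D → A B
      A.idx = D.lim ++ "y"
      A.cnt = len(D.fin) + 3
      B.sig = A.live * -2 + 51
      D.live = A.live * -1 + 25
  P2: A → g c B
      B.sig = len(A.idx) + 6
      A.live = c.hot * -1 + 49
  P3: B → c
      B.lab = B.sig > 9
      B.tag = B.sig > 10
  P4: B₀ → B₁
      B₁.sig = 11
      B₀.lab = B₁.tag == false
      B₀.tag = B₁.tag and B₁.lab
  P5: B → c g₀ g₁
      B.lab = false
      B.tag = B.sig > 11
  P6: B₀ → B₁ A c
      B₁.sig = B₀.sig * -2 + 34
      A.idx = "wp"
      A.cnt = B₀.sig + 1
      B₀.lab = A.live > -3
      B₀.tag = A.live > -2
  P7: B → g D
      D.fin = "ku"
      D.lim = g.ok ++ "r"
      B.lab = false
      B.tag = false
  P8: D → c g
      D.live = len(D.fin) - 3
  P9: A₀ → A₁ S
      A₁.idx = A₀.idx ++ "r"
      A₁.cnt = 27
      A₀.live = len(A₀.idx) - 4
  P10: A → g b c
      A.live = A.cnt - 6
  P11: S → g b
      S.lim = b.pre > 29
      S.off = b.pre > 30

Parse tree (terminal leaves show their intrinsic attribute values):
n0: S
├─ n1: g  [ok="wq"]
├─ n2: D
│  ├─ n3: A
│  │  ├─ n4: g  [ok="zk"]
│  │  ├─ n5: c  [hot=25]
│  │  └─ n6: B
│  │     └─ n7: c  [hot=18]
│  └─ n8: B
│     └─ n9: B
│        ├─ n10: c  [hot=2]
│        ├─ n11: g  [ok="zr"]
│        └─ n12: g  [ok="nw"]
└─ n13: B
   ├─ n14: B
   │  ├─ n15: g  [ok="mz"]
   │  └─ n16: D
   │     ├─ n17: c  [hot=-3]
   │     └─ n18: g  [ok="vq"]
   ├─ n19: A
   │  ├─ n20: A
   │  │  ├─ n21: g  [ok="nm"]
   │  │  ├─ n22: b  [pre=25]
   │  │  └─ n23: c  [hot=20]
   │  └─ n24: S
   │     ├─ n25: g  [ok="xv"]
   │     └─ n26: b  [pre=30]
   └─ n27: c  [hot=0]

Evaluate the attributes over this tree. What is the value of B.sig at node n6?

1. n1.ok = "wq"  [terminal]
2. n2.fin = "qy"  ["qy"]
3. n2.lim = "ywq"  ["y" ++ g.ok]
4. n3.idx = "ywqy"  [D.lim ++ "y"]
5. n3.cnt = 5  [len(D.fin) + 3]
6. n4.ok = "zk"  [terminal]
7. n5.hot = 25  [terminal]
8. n6.sig = 10  [len(A.idx) + 6]
9. n7.hot = 18  [terminal]
10. n6.lab = true  [B.sig > 9]
11. n6.tag = false  [B.sig > 10]
12. n3.live = 24  [c.hot * -1 + 49]
13. n8.sig = 3  [A.live * -2 + 51]
14. n9.sig = 11  [11]
15. n10.hot = 2  [terminal]
16. n11.ok = "zr"  [terminal]
17. n12.ok = "nw"  [terminal]
18. n9.lab = false  [false]
19. n9.tag = false  [B.sig > 11]
20. n8.lab = true  [B₁.tag == false]
21. n8.tag = false  [B₁.tag and B₁.lab]
22. n2.live = 1  [A.live * -1 + 25]
23. n13.sig = 19  [len(g.ok) + 17]
24. n14.sig = -4  [B₀.sig * -2 + 34]
25. n15.ok = "mz"  [terminal]
26. n16.fin = "ku"  ["ku"]
27. n16.lim = "mzr"  [g.ok ++ "r"]
28. n17.hot = -3  [terminal]
29. n18.ok = "vq"  [terminal]
30. n16.live = -1  [len(D.fin) - 3]
31. n14.lab = false  [false]
32. n14.tag = false  [false]
33. n19.idx = "wp"  ["wp"]
34. n19.cnt = 20  [B₀.sig + 1]
35. n20.idx = "wpr"  [A₀.idx ++ "r"]
36. n20.cnt = 27  [27]
37. n21.ok = "nm"  [terminal]
38. n22.pre = 25  [terminal]
39. n23.hot = 20  [terminal]
40. n20.live = 21  [A.cnt - 6]
41. n25.ok = "xv"  [terminal]
42. n26.pre = 30  [terminal]
43. n24.lim = true  [b.pre > 29]
44. n24.off = false  [b.pre > 30]
45. n19.live = -2  [len(A₀.idx) - 4]
46. n27.hot = 0  [terminal]
47. n13.lab = true  [A.live > -3]
48. n13.tag = false  [A.live > -2]
49. n0.lim = true  [B.lab == true]
50. n0.off = true  [B.tag == false]

10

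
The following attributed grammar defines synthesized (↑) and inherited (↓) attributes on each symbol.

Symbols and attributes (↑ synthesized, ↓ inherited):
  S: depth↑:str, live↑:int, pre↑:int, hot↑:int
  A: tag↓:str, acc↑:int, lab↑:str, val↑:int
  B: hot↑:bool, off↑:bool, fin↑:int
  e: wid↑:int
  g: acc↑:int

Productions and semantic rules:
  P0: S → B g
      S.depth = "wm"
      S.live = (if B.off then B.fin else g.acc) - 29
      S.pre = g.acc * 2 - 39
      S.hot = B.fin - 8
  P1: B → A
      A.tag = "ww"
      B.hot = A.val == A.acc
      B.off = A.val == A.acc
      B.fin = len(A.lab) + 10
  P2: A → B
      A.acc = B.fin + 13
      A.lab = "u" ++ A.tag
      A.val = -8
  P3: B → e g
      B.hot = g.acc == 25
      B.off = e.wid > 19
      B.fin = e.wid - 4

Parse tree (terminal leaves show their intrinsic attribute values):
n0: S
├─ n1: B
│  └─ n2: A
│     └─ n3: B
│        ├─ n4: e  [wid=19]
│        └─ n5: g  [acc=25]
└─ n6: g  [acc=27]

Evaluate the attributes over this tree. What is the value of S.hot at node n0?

5

1. n2.tag = "ww"  ["ww"]
2. n4.wid = 19  [terminal]
3. n5.acc = 25  [terminal]
4. n3.hot = true  [g.acc == 25]
5. n3.off = false  [e.wid > 19]
6. n3.fin = 15  [e.wid - 4]
7. n2.acc = 28  [B.fin + 13]
8. n2.lab = "uww"  ["u" ++ A.tag]
9. n2.val = -8  [-8]
10. n1.hot = false  [A.val == A.acc]
11. n1.off = false  [A.val == A.acc]
12. n1.fin = 13  [len(A.lab) + 10]
13. n6.acc = 27  [terminal]
14. n0.depth = "wm"  ["wm"]
15. n0.live = -2  [(if B.off then B.fin else g.acc) - 29]
16. n0.pre = 15  [g.acc * 2 - 39]
17. n0.hot = 5  [B.fin - 8]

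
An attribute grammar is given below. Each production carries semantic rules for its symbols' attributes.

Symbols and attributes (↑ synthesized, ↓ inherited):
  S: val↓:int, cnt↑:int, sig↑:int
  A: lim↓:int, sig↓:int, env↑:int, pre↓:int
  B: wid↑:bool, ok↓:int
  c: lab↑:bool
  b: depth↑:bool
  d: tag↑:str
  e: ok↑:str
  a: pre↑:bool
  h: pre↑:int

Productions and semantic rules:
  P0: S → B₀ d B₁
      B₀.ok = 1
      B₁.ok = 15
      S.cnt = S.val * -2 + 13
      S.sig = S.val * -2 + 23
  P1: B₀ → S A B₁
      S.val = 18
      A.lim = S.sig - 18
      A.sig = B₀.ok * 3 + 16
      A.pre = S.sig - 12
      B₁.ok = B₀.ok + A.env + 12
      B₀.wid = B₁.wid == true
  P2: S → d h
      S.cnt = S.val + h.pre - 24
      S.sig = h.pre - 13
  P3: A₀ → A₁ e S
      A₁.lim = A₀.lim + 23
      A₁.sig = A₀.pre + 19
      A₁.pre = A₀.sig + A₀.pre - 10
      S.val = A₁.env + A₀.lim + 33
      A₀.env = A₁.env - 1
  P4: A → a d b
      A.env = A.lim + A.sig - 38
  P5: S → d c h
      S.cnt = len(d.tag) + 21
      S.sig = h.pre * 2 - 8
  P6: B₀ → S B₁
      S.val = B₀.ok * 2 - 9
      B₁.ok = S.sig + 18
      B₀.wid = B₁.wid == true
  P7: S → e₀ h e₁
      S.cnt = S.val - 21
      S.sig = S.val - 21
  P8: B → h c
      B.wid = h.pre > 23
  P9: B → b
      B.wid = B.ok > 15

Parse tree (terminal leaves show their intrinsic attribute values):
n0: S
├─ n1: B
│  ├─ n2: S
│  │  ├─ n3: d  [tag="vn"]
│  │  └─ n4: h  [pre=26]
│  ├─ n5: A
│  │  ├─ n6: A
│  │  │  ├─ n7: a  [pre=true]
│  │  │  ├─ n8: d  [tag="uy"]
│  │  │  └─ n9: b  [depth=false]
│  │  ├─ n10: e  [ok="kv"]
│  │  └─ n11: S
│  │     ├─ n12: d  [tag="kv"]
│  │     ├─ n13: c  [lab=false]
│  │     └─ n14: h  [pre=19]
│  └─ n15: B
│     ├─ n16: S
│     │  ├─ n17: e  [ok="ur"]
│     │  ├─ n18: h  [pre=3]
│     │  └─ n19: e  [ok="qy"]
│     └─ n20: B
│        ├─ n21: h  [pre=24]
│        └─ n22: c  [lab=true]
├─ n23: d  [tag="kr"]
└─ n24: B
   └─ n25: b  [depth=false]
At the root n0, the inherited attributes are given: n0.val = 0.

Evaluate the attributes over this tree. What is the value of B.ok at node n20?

1. n0.val = 0  [given at root]
2. n1.ok = 1  [1]
3. n2.val = 18  [18]
4. n3.tag = "vn"  [terminal]
5. n4.pre = 26  [terminal]
6. n2.cnt = 20  [S.val + h.pre - 24]
7. n2.sig = 13  [h.pre - 13]
8. n5.lim = -5  [S.sig - 18]
9. n5.sig = 19  [B₀.ok * 3 + 16]
10. n5.pre = 1  [S.sig - 12]
11. n6.lim = 18  [A₀.lim + 23]
12. n6.sig = 20  [A₀.pre + 19]
13. n6.pre = 10  [A₀.sig + A₀.pre - 10]
14. n7.pre = true  [terminal]
15. n8.tag = "uy"  [terminal]
16. n9.depth = false  [terminal]
17. n6.env = 0  [A.lim + A.sig - 38]
18. n10.ok = "kv"  [terminal]
19. n11.val = 28  [A₁.env + A₀.lim + 33]
20. n12.tag = "kv"  [terminal]
21. n13.lab = false  [terminal]
22. n14.pre = 19  [terminal]
23. n11.cnt = 23  [len(d.tag) + 21]
24. n11.sig = 30  [h.pre * 2 - 8]
25. n5.env = -1  [A₁.env - 1]
26. n15.ok = 12  [B₀.ok + A.env + 12]
27. n16.val = 15  [B₀.ok * 2 - 9]
28. n17.ok = "ur"  [terminal]
29. n18.pre = 3  [terminal]
30. n19.ok = "qy"  [terminal]
31. n16.cnt = -6  [S.val - 21]
32. n16.sig = -6  [S.val - 21]
33. n20.ok = 12  [S.sig + 18]
34. n21.pre = 24  [terminal]
35. n22.lab = true  [terminal]
36. n20.wid = true  [h.pre > 23]
37. n15.wid = true  [B₁.wid == true]
38. n1.wid = true  [B₁.wid == true]
39. n23.tag = "kr"  [terminal]
40. n24.ok = 15  [15]
41. n25.depth = false  [terminal]
42. n24.wid = false  [B.ok > 15]
43. n0.cnt = 13  [S.val * -2 + 13]
44. n0.sig = 23  [S.val * -2 + 23]

12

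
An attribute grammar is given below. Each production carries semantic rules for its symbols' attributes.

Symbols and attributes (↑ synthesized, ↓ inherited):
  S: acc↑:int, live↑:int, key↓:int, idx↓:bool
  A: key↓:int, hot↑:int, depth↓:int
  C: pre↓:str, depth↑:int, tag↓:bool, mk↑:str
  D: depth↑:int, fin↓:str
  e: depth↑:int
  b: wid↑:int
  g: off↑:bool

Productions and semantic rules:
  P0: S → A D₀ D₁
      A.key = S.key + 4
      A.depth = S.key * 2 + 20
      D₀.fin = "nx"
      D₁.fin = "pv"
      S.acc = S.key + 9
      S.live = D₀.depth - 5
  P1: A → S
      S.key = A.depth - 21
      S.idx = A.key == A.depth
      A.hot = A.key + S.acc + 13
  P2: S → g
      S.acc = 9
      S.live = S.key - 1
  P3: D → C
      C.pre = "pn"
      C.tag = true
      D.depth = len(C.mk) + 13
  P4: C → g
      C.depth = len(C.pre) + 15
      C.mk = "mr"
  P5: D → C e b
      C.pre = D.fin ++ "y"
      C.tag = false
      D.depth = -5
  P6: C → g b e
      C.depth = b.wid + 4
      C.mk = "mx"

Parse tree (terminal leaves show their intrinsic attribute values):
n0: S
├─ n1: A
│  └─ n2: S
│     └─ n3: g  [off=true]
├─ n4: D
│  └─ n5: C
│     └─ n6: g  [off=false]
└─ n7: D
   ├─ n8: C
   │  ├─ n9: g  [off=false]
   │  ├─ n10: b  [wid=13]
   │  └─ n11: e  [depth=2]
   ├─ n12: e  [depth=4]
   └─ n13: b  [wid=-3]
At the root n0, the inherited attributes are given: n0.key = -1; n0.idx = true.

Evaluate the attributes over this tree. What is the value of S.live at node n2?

1. n0.key = -1  [given at root]
2. n0.idx = true  [given at root]
3. n1.key = 3  [S.key + 4]
4. n1.depth = 18  [S.key * 2 + 20]
5. n2.key = -3  [A.depth - 21]
6. n2.idx = false  [A.key == A.depth]
7. n3.off = true  [terminal]
8. n2.acc = 9  [9]
9. n2.live = -4  [S.key - 1]
10. n1.hot = 25  [A.key + S.acc + 13]
11. n4.fin = "nx"  ["nx"]
12. n5.pre = "pn"  ["pn"]
13. n5.tag = true  [true]
14. n6.off = false  [terminal]
15. n5.depth = 17  [len(C.pre) + 15]
16. n5.mk = "mr"  ["mr"]
17. n4.depth = 15  [len(C.mk) + 13]
18. n7.fin = "pv"  ["pv"]
19. n8.pre = "pvy"  [D.fin ++ "y"]
20. n8.tag = false  [false]
21. n9.off = false  [terminal]
22. n10.wid = 13  [terminal]
23. n11.depth = 2  [terminal]
24. n8.depth = 17  [b.wid + 4]
25. n8.mk = "mx"  ["mx"]
26. n12.depth = 4  [terminal]
27. n13.wid = -3  [terminal]
28. n7.depth = -5  [-5]
29. n0.acc = 8  [S.key + 9]
30. n0.live = 10  [D₀.depth - 5]

-4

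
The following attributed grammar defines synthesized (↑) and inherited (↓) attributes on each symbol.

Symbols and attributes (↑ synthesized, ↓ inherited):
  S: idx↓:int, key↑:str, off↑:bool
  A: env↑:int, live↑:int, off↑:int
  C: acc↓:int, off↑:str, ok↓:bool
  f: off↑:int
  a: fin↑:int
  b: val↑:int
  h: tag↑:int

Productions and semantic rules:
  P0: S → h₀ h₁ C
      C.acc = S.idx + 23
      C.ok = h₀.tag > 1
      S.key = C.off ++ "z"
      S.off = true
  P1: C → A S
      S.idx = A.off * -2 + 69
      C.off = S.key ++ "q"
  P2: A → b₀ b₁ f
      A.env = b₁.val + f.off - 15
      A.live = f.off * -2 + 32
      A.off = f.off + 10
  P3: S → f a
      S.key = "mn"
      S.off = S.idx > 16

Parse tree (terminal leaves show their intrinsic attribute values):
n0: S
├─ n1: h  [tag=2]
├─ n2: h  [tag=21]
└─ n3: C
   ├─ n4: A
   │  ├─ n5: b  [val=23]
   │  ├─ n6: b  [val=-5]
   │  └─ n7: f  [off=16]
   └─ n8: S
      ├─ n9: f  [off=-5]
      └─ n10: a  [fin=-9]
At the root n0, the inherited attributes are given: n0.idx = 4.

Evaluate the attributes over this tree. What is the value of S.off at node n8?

1. n0.idx = 4  [given at root]
2. n1.tag = 2  [terminal]
3. n2.tag = 21  [terminal]
4. n3.acc = 27  [S.idx + 23]
5. n3.ok = true  [h₀.tag > 1]
6. n5.val = 23  [terminal]
7. n6.val = -5  [terminal]
8. n7.off = 16  [terminal]
9. n4.env = -4  [b₁.val + f.off - 15]
10. n4.live = 0  [f.off * -2 + 32]
11. n4.off = 26  [f.off + 10]
12. n8.idx = 17  [A.off * -2 + 69]
13. n9.off = -5  [terminal]
14. n10.fin = -9  [terminal]
15. n8.key = "mn"  ["mn"]
16. n8.off = true  [S.idx > 16]
17. n3.off = "mnq"  [S.key ++ "q"]
18. n0.key = "mnqz"  [C.off ++ "z"]
19. n0.off = true  [true]

true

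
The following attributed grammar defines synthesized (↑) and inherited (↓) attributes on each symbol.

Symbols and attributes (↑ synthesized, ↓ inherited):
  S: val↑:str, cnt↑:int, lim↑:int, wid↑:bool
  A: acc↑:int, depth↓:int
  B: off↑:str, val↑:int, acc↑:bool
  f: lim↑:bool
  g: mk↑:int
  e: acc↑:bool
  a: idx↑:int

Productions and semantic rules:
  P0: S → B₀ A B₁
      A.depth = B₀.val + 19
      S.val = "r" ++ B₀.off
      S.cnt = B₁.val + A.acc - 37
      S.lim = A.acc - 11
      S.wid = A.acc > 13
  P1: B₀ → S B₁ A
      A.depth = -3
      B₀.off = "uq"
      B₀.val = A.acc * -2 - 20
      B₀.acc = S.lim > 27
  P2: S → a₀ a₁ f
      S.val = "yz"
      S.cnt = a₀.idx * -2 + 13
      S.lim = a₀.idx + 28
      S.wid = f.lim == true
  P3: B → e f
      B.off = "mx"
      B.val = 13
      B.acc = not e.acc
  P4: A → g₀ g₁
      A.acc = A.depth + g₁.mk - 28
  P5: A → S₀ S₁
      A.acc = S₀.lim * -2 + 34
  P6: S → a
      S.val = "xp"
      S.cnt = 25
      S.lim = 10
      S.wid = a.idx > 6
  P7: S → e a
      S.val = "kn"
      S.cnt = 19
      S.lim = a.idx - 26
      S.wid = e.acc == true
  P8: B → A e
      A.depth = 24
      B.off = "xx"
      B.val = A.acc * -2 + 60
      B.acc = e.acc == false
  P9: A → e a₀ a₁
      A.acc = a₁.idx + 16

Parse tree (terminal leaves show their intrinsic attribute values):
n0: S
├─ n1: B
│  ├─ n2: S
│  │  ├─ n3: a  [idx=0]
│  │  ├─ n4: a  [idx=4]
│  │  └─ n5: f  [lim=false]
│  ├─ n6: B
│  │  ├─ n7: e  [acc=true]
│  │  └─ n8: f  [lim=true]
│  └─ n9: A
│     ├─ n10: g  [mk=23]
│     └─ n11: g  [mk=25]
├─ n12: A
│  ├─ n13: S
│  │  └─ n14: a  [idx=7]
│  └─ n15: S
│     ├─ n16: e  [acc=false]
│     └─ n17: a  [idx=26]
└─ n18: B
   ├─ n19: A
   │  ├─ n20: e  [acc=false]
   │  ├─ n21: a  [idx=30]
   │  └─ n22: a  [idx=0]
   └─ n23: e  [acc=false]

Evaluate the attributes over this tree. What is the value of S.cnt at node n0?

1. n3.idx = 0  [terminal]
2. n4.idx = 4  [terminal]
3. n5.lim = false  [terminal]
4. n2.val = "yz"  ["yz"]
5. n2.cnt = 13  [a₀.idx * -2 + 13]
6. n2.lim = 28  [a₀.idx + 28]
7. n2.wid = false  [f.lim == true]
8. n7.acc = true  [terminal]
9. n8.lim = true  [terminal]
10. n6.off = "mx"  ["mx"]
11. n6.val = 13  [13]
12. n6.acc = false  [not e.acc]
13. n9.depth = -3  [-3]
14. n10.mk = 23  [terminal]
15. n11.mk = 25  [terminal]
16. n9.acc = -6  [A.depth + g₁.mk - 28]
17. n1.off = "uq"  ["uq"]
18. n1.val = -8  [A.acc * -2 - 20]
19. n1.acc = true  [S.lim > 27]
20. n12.depth = 11  [B₀.val + 19]
21. n14.idx = 7  [terminal]
22. n13.val = "xp"  ["xp"]
23. n13.cnt = 25  [25]
24. n13.lim = 10  [10]
25. n13.wid = true  [a.idx > 6]
26. n16.acc = false  [terminal]
27. n17.idx = 26  [terminal]
28. n15.val = "kn"  ["kn"]
29. n15.cnt = 19  [19]
30. n15.lim = 0  [a.idx - 26]
31. n15.wid = false  [e.acc == true]
32. n12.acc = 14  [S₀.lim * -2 + 34]
33. n19.depth = 24  [24]
34. n20.acc = false  [terminal]
35. n21.idx = 30  [terminal]
36. n22.idx = 0  [terminal]
37. n19.acc = 16  [a₁.idx + 16]
38. n23.acc = false  [terminal]
39. n18.off = "xx"  ["xx"]
40. n18.val = 28  [A.acc * -2 + 60]
41. n18.acc = true  [e.acc == false]
42. n0.val = "ruq"  ["r" ++ B₀.off]
43. n0.cnt = 5  [B₁.val + A.acc - 37]
44. n0.lim = 3  [A.acc - 11]
45. n0.wid = true  [A.acc > 13]

5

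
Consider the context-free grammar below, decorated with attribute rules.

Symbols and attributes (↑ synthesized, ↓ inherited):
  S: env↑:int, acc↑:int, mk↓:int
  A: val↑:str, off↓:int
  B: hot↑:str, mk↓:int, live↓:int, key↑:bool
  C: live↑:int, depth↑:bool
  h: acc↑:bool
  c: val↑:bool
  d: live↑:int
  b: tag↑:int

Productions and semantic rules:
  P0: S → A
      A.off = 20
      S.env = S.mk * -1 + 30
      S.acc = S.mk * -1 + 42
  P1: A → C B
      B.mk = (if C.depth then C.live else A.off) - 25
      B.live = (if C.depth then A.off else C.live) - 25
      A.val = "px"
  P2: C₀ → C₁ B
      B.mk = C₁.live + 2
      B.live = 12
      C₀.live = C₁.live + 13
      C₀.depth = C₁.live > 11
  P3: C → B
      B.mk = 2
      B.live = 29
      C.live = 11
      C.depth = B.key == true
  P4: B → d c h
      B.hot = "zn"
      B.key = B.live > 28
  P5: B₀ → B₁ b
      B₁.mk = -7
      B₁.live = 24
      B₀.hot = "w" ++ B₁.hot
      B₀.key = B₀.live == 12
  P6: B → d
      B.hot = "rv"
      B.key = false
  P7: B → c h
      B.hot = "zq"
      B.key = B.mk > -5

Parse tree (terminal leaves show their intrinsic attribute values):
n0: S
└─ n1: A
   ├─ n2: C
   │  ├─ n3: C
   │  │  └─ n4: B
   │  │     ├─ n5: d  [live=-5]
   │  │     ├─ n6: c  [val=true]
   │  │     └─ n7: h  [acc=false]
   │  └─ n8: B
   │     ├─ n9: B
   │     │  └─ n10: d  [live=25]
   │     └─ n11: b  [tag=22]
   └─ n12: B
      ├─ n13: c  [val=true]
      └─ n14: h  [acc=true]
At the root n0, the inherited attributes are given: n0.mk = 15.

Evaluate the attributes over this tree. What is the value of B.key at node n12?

1. n0.mk = 15  [given at root]
2. n1.off = 20  [20]
3. n4.mk = 2  [2]
4. n4.live = 29  [29]
5. n5.live = -5  [terminal]
6. n6.val = true  [terminal]
7. n7.acc = false  [terminal]
8. n4.hot = "zn"  ["zn"]
9. n4.key = true  [B.live > 28]
10. n3.live = 11  [11]
11. n3.depth = true  [B.key == true]
12. n8.mk = 13  [C₁.live + 2]
13. n8.live = 12  [12]
14. n9.mk = -7  [-7]
15. n9.live = 24  [24]
16. n10.live = 25  [terminal]
17. n9.hot = "rv"  ["rv"]
18. n9.key = false  [false]
19. n11.tag = 22  [terminal]
20. n8.hot = "wrv"  ["w" ++ B₁.hot]
21. n8.key = true  [B₀.live == 12]
22. n2.live = 24  [C₁.live + 13]
23. n2.depth = false  [C₁.live > 11]
24. n12.mk = -5  [(if C.depth then C.live else A.off) - 25]
25. n12.live = -1  [(if C.depth then A.off else C.live) - 25]
26. n13.val = true  [terminal]
27. n14.acc = true  [terminal]
28. n12.hot = "zq"  ["zq"]
29. n12.key = false  [B.mk > -5]
30. n1.val = "px"  ["px"]
31. n0.env = 15  [S.mk * -1 + 30]
32. n0.acc = 27  [S.mk * -1 + 42]

false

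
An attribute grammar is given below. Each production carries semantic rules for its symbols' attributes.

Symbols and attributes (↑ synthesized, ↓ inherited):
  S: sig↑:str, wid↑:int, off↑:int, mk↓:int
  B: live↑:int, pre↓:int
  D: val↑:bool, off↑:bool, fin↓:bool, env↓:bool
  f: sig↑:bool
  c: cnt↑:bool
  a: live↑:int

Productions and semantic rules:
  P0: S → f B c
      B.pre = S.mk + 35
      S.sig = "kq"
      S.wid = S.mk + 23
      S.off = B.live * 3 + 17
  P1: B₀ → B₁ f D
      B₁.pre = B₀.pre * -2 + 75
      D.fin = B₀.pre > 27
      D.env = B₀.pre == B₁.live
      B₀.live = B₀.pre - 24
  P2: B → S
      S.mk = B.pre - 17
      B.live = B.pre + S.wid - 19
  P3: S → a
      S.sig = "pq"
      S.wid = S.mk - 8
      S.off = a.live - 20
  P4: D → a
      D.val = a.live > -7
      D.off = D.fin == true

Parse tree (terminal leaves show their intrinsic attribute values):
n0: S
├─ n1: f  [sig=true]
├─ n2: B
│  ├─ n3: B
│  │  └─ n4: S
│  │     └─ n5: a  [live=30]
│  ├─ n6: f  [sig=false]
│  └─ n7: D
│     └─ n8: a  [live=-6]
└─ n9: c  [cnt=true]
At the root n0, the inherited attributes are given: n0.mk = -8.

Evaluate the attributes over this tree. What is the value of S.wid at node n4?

-4

1. n0.mk = -8  [given at root]
2. n1.sig = true  [terminal]
3. n2.pre = 27  [S.mk + 35]
4. n3.pre = 21  [B₀.pre * -2 + 75]
5. n4.mk = 4  [B.pre - 17]
6. n5.live = 30  [terminal]
7. n4.sig = "pq"  ["pq"]
8. n4.wid = -4  [S.mk - 8]
9. n4.off = 10  [a.live - 20]
10. n3.live = -2  [B.pre + S.wid - 19]
11. n6.sig = false  [terminal]
12. n7.fin = false  [B₀.pre > 27]
13. n7.env = false  [B₀.pre == B₁.live]
14. n8.live = -6  [terminal]
15. n7.val = true  [a.live > -7]
16. n7.off = false  [D.fin == true]
17. n2.live = 3  [B₀.pre - 24]
18. n9.cnt = true  [terminal]
19. n0.sig = "kq"  ["kq"]
20. n0.wid = 15  [S.mk + 23]
21. n0.off = 26  [B.live * 3 + 17]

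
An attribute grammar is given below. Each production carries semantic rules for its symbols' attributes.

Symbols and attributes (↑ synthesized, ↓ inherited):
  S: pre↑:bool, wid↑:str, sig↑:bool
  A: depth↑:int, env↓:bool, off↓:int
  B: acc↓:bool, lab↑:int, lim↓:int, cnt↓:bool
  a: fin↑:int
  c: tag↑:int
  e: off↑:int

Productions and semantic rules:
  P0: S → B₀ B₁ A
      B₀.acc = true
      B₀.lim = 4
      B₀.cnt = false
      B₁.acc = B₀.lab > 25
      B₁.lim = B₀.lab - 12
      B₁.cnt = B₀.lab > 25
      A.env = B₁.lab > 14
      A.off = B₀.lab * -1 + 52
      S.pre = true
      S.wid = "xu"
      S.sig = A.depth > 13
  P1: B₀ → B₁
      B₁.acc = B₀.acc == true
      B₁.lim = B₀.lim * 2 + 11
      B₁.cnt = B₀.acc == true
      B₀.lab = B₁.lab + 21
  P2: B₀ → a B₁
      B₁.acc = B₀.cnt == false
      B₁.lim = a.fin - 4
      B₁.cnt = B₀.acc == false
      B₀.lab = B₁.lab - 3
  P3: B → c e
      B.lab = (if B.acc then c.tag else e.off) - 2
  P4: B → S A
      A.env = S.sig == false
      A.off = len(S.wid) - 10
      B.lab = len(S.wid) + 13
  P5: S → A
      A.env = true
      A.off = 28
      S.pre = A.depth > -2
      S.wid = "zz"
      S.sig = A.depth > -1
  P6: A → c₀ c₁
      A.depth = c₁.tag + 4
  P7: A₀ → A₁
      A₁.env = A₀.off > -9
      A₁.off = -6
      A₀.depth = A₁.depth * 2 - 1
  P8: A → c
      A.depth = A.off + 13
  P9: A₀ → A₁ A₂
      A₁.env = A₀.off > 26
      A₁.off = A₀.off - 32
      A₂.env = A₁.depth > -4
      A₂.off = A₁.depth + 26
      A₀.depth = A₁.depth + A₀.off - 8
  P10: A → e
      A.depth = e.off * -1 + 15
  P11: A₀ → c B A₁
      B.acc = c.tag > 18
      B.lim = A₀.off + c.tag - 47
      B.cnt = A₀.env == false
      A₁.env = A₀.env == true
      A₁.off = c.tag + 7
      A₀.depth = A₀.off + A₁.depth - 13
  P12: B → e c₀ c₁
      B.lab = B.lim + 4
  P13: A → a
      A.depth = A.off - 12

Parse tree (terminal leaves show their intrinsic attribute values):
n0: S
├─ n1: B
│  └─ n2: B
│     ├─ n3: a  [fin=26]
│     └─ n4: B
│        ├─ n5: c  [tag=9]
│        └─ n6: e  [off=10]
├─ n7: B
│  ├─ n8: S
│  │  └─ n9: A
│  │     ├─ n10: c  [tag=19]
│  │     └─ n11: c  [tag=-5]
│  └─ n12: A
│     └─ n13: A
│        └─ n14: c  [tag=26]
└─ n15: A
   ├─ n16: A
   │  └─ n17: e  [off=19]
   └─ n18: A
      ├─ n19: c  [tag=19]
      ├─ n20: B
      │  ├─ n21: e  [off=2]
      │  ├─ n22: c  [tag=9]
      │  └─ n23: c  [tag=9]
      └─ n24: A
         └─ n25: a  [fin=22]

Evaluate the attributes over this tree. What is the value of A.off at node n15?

1. n1.acc = true  [true]
2. n1.lim = 4  [4]
3. n1.cnt = false  [false]
4. n2.acc = true  [B₀.acc == true]
5. n2.lim = 19  [B₀.lim * 2 + 11]
6. n2.cnt = true  [B₀.acc == true]
7. n3.fin = 26  [terminal]
8. n4.acc = false  [B₀.cnt == false]
9. n4.lim = 22  [a.fin - 4]
10. n4.cnt = false  [B₀.acc == false]
11. n5.tag = 9  [terminal]
12. n6.off = 10  [terminal]
13. n4.lab = 8  [(if B.acc then c.tag else e.off) - 2]
14. n2.lab = 5  [B₁.lab - 3]
15. n1.lab = 26  [B₁.lab + 21]
16. n7.acc = true  [B₀.lab > 25]
17. n7.lim = 14  [B₀.lab - 12]
18. n7.cnt = true  [B₀.lab > 25]
19. n9.env = true  [true]
20. n9.off = 28  [28]
21. n10.tag = 19  [terminal]
22. n11.tag = -5  [terminal]
23. n9.depth = -1  [c₁.tag + 4]
24. n8.pre = true  [A.depth > -2]
25. n8.wid = "zz"  ["zz"]
26. n8.sig = false  [A.depth > -1]
27. n12.env = true  [S.sig == false]
28. n12.off = -8  [len(S.wid) - 10]
29. n13.env = true  [A₀.off > -9]
30. n13.off = -6  [-6]
31. n14.tag = 26  [terminal]
32. n13.depth = 7  [A.off + 13]
33. n12.depth = 13  [A₁.depth * 2 - 1]
34. n7.lab = 15  [len(S.wid) + 13]
35. n15.env = true  [B₁.lab > 14]
36. n15.off = 26  [B₀.lab * -1 + 52]
37. n16.env = false  [A₀.off > 26]
38. n16.off = -6  [A₀.off - 32]
39. n17.off = 19  [terminal]
40. n16.depth = -4  [e.off * -1 + 15]
41. n18.env = false  [A₁.depth > -4]
42. n18.off = 22  [A₁.depth + 26]
43. n19.tag = 19  [terminal]
44. n20.acc = true  [c.tag > 18]
45. n20.lim = -6  [A₀.off + c.tag - 47]
46. n20.cnt = true  [A₀.env == false]
47. n21.off = 2  [terminal]
48. n22.tag = 9  [terminal]
49. n23.tag = 9  [terminal]
50. n20.lab = -2  [B.lim + 4]
51. n24.env = false  [A₀.env == true]
52. n24.off = 26  [c.tag + 7]
53. n25.fin = 22  [terminal]
54. n24.depth = 14  [A.off - 12]
55. n18.depth = 23  [A₀.off + A₁.depth - 13]
56. n15.depth = 14  [A₁.depth + A₀.off - 8]
57. n0.pre = true  [true]
58. n0.wid = "xu"  ["xu"]
59. n0.sig = true  [A.depth > 13]

26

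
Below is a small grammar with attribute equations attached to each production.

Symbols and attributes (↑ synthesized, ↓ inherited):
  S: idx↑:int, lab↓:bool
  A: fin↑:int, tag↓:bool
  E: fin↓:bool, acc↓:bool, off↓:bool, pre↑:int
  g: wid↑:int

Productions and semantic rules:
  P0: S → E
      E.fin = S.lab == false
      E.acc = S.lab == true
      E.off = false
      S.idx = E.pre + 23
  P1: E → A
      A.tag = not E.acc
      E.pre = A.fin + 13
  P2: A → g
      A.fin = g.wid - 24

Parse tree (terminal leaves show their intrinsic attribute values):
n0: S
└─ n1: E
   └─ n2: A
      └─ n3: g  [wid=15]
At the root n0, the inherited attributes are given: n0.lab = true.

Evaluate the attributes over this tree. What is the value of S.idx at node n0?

27

1. n0.lab = true  [given at root]
2. n1.fin = false  [S.lab == false]
3. n1.acc = true  [S.lab == true]
4. n1.off = false  [false]
5. n2.tag = false  [not E.acc]
6. n3.wid = 15  [terminal]
7. n2.fin = -9  [g.wid - 24]
8. n1.pre = 4  [A.fin + 13]
9. n0.idx = 27  [E.pre + 23]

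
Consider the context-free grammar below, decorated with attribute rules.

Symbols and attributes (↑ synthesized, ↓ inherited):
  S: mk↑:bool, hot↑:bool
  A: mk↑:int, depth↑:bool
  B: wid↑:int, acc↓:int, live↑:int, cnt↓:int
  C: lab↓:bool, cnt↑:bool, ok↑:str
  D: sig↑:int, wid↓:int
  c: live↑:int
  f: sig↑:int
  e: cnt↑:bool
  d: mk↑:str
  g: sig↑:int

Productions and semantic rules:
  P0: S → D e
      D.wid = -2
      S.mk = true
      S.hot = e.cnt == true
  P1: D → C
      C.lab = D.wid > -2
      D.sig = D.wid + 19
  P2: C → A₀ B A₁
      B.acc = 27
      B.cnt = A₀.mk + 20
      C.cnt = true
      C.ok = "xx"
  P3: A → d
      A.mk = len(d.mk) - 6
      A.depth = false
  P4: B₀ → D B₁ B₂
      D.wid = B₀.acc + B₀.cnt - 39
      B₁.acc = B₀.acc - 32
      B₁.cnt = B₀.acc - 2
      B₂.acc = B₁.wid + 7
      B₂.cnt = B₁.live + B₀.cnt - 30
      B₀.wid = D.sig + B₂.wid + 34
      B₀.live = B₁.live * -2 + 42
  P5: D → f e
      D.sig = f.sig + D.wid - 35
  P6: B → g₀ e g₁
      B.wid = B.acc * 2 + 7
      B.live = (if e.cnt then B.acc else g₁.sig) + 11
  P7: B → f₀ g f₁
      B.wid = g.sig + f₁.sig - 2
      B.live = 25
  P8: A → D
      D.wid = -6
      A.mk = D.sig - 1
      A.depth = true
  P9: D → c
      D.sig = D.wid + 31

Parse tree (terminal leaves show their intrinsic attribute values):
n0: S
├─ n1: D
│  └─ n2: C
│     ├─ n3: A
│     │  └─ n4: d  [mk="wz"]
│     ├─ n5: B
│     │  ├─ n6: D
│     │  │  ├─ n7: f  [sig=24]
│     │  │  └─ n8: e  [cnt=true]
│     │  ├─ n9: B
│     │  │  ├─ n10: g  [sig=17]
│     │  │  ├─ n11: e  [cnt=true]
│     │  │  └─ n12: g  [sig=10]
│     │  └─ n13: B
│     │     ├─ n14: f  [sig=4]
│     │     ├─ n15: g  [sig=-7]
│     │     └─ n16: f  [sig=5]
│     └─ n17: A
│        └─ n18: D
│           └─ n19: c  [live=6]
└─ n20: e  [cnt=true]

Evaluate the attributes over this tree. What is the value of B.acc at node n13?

1. n1.wid = -2  [-2]
2. n2.lab = false  [D.wid > -2]
3. n4.mk = "wz"  [terminal]
4. n3.mk = -4  [len(d.mk) - 6]
5. n3.depth = false  [false]
6. n5.acc = 27  [27]
7. n5.cnt = 16  [A₀.mk + 20]
8. n6.wid = 4  [B₀.acc + B₀.cnt - 39]
9. n7.sig = 24  [terminal]
10. n8.cnt = true  [terminal]
11. n6.sig = -7  [f.sig + D.wid - 35]
12. n9.acc = -5  [B₀.acc - 32]
13. n9.cnt = 25  [B₀.acc - 2]
14. n10.sig = 17  [terminal]
15. n11.cnt = true  [terminal]
16. n12.sig = 10  [terminal]
17. n9.wid = -3  [B.acc * 2 + 7]
18. n9.live = 6  [(if e.cnt then B.acc else g₁.sig) + 11]
19. n13.acc = 4  [B₁.wid + 7]
20. n13.cnt = -8  [B₁.live + B₀.cnt - 30]
21. n14.sig = 4  [terminal]
22. n15.sig = -7  [terminal]
23. n16.sig = 5  [terminal]
24. n13.wid = -4  [g.sig + f₁.sig - 2]
25. n13.live = 25  [25]
26. n5.wid = 23  [D.sig + B₂.wid + 34]
27. n5.live = 30  [B₁.live * -2 + 42]
28. n18.wid = -6  [-6]
29. n19.live = 6  [terminal]
30. n18.sig = 25  [D.wid + 31]
31. n17.mk = 24  [D.sig - 1]
32. n17.depth = true  [true]
33. n2.cnt = true  [true]
34. n2.ok = "xx"  ["xx"]
35. n1.sig = 17  [D.wid + 19]
36. n20.cnt = true  [terminal]
37. n0.mk = true  [true]
38. n0.hot = true  [e.cnt == true]

4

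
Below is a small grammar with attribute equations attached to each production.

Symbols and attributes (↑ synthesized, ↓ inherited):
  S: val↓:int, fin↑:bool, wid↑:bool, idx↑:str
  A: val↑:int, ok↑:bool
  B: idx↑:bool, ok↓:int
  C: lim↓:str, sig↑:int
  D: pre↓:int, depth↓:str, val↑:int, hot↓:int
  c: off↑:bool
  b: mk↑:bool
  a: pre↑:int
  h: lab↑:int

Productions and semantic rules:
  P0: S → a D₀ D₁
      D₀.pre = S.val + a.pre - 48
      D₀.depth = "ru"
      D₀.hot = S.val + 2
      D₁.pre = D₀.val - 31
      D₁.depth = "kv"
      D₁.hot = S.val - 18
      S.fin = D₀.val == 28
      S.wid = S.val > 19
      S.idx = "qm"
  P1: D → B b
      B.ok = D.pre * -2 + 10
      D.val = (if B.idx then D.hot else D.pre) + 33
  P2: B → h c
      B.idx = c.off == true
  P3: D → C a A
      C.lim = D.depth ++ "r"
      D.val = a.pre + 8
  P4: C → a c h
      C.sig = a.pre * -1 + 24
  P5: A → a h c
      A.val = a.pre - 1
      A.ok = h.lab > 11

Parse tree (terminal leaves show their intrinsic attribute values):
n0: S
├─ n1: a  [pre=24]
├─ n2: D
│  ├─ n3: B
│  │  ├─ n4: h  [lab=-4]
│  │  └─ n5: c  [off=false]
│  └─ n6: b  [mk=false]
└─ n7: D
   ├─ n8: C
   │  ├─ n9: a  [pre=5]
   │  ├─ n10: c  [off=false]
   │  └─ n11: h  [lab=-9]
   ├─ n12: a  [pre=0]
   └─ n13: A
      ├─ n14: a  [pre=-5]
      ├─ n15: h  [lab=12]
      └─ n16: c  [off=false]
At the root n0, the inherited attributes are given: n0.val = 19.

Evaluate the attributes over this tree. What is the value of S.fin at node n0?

true

1. n0.val = 19  [given at root]
2. n1.pre = 24  [terminal]
3. n2.pre = -5  [S.val + a.pre - 48]
4. n2.depth = "ru"  ["ru"]
5. n2.hot = 21  [S.val + 2]
6. n3.ok = 20  [D.pre * -2 + 10]
7. n4.lab = -4  [terminal]
8. n5.off = false  [terminal]
9. n3.idx = false  [c.off == true]
10. n6.mk = false  [terminal]
11. n2.val = 28  [(if B.idx then D.hot else D.pre) + 33]
12. n7.pre = -3  [D₀.val - 31]
13. n7.depth = "kv"  ["kv"]
14. n7.hot = 1  [S.val - 18]
15. n8.lim = "kvr"  [D.depth ++ "r"]
16. n9.pre = 5  [terminal]
17. n10.off = false  [terminal]
18. n11.lab = -9  [terminal]
19. n8.sig = 19  [a.pre * -1 + 24]
20. n12.pre = 0  [terminal]
21. n14.pre = -5  [terminal]
22. n15.lab = 12  [terminal]
23. n16.off = false  [terminal]
24. n13.val = -6  [a.pre - 1]
25. n13.ok = true  [h.lab > 11]
26. n7.val = 8  [a.pre + 8]
27. n0.fin = true  [D₀.val == 28]
28. n0.wid = false  [S.val > 19]
29. n0.idx = "qm"  ["qm"]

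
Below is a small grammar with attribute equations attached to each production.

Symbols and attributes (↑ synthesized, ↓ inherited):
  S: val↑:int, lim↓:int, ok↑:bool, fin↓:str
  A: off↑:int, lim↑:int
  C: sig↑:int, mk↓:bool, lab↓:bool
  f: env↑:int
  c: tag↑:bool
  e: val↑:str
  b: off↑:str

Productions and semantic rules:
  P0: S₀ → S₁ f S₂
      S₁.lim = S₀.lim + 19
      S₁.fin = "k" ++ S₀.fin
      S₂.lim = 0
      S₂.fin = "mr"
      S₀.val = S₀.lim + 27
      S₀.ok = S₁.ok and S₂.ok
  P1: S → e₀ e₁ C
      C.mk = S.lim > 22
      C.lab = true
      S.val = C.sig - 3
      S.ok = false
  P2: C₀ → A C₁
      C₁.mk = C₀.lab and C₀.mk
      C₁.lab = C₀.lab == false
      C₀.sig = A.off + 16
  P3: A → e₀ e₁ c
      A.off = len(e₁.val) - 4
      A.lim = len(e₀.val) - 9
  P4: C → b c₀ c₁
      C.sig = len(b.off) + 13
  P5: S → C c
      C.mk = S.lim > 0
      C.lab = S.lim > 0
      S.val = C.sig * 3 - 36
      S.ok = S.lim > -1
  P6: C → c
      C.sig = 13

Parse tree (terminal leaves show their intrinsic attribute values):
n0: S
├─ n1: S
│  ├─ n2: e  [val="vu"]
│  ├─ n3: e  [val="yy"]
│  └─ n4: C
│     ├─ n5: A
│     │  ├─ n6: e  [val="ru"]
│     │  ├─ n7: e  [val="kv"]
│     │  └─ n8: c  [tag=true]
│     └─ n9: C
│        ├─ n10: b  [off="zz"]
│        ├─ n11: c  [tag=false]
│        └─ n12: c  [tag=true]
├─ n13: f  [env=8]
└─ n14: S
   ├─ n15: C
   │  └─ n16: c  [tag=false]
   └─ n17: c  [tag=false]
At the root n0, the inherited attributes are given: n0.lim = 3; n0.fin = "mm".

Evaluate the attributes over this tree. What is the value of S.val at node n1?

1. n0.lim = 3  [given at root]
2. n0.fin = "mm"  [given at root]
3. n1.lim = 22  [S₀.lim + 19]
4. n1.fin = "kmm"  ["k" ++ S₀.fin]
5. n2.val = "vu"  [terminal]
6. n3.val = "yy"  [terminal]
7. n4.mk = false  [S.lim > 22]
8. n4.lab = true  [true]
9. n6.val = "ru"  [terminal]
10. n7.val = "kv"  [terminal]
11. n8.tag = true  [terminal]
12. n5.off = -2  [len(e₁.val) - 4]
13. n5.lim = -7  [len(e₀.val) - 9]
14. n9.mk = false  [C₀.lab and C₀.mk]
15. n9.lab = false  [C₀.lab == false]
16. n10.off = "zz"  [terminal]
17. n11.tag = false  [terminal]
18. n12.tag = true  [terminal]
19. n9.sig = 15  [len(b.off) + 13]
20. n4.sig = 14  [A.off + 16]
21. n1.val = 11  [C.sig - 3]
22. n1.ok = false  [false]
23. n13.env = 8  [terminal]
24. n14.lim = 0  [0]
25. n14.fin = "mr"  ["mr"]
26. n15.mk = false  [S.lim > 0]
27. n15.lab = false  [S.lim > 0]
28. n16.tag = false  [terminal]
29. n15.sig = 13  [13]
30. n17.tag = false  [terminal]
31. n14.val = 3  [C.sig * 3 - 36]
32. n14.ok = true  [S.lim > -1]
33. n0.val = 30  [S₀.lim + 27]
34. n0.ok = false  [S₁.ok and S₂.ok]

11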